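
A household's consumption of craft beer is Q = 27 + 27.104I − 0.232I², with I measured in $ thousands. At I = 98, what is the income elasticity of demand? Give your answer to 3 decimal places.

At I = 98: Q = 455.0640.
dQ/dI = 27.104 − 0.464I = -18.36800.
η = (dQ/dI)·(I/Q) = -18.36800 × (98/455.0640) = -3.956.

-3.956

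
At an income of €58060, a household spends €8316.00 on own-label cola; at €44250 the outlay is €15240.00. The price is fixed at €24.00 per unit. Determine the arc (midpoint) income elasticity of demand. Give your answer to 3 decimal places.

-2.178

With a constant price, Q₁ = 8316.00/24.00 = 346.500 and Q₂ = 15240.00/24.00 = 635.000 (equivalently, work directly with expenditure since P cancels).
Midpoint %ΔQ = (15240.00 − 8316.00)/11778.00 = 0.58788; midpoint %ΔI = (44250 − 58060)/51155 = -0.26996.
η = 0.58788 / -0.26996 = -2.178.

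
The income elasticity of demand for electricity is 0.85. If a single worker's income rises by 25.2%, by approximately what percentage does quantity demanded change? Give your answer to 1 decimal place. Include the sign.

%ΔQ ≈ η × %ΔI = 0.85 × 25.2% = 21.4%.

21.4%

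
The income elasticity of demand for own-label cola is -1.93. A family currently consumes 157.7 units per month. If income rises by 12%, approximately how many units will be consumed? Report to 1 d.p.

%ΔQ ≈ η × %ΔI = -1.93 × 12% = -23.16%.
New Q ≈ 157.7 × (1 − 0.2316) = 121.2.

121.2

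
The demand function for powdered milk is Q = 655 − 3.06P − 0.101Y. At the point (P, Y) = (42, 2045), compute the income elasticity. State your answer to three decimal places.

-0.646

At P = 42, Y = 2045: Q = 319.935.
Holding P constant, ∂Q/∂Y = −0.101.
η_Y = (∂Q/∂Y)·(Y/Q) = -0.101 × (2045/319.935) = -0.646.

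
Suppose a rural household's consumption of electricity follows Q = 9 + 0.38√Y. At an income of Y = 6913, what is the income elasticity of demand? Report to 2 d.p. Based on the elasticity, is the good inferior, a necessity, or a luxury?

0.39 (necessity)

At Y = 6913: Q = 40.595.
dQ/dY = 0.38/(2√Y) = 0.00228518 at this income.
η = (dQ/dY)·(Y/Q) = 0.00228518 × (6913/40.595) = 0.39.
Since 0 < η < 1, the good is a necessity.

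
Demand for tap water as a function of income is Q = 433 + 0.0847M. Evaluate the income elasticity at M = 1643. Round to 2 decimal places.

At M = 1643: Q = 572.162.
dQ/dM = 0.0847.
η = (dQ/dM)·(M/Q) = 0.0847 × (1643/572.162) = 0.24.

0.24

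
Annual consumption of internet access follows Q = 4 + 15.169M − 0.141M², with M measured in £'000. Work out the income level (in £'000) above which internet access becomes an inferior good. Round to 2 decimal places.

53.79

dQ/dM = 15.169 − 0.282M.
The good is inferior where dQ/dM < 0. Setting dQ/dM = 0 gives M = 15.169 / 0.282 = 53.79.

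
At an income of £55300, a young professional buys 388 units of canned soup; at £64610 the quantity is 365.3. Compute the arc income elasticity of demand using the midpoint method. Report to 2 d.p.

-0.39

ΔQ = 365.3 − 388 = -22.7; midpoint Q̄ = (388 + 365.3)/2 = 376.65.
ΔI = 64610 − 55300 = 9310; midpoint Ī = (55300 + 64610)/2 = 59955.
η = (ΔQ/Q̄) ÷ (ΔI/Ī) = (-22.7/376.65) ÷ (9310/59955) = -0.39.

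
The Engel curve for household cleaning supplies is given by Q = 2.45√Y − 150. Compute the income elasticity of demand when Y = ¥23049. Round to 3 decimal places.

At Y = 23049: Q = 221.956.
dQ/dY = 2.45/(2√Y) = 0.00806882 at this income.
η = (dQ/dY)·(Y/Q) = 0.00806882 × (23049/221.956) = 0.838.

0.838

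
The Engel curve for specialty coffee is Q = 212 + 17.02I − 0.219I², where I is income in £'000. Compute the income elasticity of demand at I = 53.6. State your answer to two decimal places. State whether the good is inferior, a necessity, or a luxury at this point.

At I = 53.6: Q = 495.0938.
dQ/dI = 17.02 − 0.438I = -6.45680.
η = (dQ/dI)·(I/Q) = -6.45680 × (53.6/495.0938) = -0.70.
η < 0 ⇒ inferior good.

-0.70 (inferior good)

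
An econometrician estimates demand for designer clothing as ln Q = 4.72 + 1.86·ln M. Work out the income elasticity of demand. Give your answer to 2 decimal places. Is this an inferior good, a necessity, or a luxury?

In a log-linear demand, the coefficient on ln M is the income elasticity.
So η = 1.86.
η > 1 ⇒ luxury.

1.86 (luxury)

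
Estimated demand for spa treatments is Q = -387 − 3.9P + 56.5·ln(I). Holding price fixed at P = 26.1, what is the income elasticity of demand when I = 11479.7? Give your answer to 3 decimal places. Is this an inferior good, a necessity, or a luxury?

At P = 26.1, I = 11479.7: Q = 39.391.
Holding P constant, ∂Q/∂I = 56.5/I = 0.00492173.
η_I = (∂Q/∂I)·(I/Q) = 0.00492173 × (11479.7/39.391) = 1.434.
Since η > 1, this is a luxury.

1.434 (luxury)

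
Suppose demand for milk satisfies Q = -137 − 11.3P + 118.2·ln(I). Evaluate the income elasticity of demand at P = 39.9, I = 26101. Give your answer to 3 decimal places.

0.192

At P = 39.9, I = 26101: Q = 614.192.
Holding P constant, ∂Q/∂I = 118.2/I = 0.00452856.
η_I = (∂Q/∂I)·(I/Q) = 0.00452856 × (26101/614.192) = 0.192.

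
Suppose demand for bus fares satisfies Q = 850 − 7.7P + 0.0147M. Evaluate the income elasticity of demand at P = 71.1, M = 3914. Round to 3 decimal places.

0.160

At P = 71.1, M = 3914: Q = 360.066.
Holding P constant, ∂Q/∂M = 0.0147.
η_M = (∂Q/∂M)·(M/Q) = 0.0147 × (3914/360.066) = 0.160.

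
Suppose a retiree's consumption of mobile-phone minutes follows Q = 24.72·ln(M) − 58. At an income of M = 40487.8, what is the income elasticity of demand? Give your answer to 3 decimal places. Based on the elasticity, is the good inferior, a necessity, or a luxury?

0.121 (necessity)

At M = 40487.8: Q = 204.248.
dQ/dM = 24.72/M = 0.000610554 at this income.
η = (dQ/dM)·(M/Q) = 0.000610554 × (40487.8/204.248) = 0.121.
Since 0 < η < 1, the good is a necessity.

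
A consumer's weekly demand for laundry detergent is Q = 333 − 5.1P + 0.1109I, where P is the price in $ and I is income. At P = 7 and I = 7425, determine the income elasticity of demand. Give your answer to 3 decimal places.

At P = 7, I = 7425: Q = 1120.733.
Holding P constant, ∂Q/∂I = 0.1109.
η_I = (∂Q/∂I)·(I/Q) = 0.1109 × (7425/1120.733) = 0.735.

0.735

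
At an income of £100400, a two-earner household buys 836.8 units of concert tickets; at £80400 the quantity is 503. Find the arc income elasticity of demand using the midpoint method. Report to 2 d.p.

ΔQ = 503 − 836.8 = -333.8; midpoint Q̄ = (836.8 + 503)/2 = 669.9.
ΔI = 80400 − 100400 = -20000; midpoint Ī = (100400 + 80400)/2 = 90400.
η = (ΔQ/Q̄) ÷ (ΔI/Ī) = (-333.8/669.9) ÷ (-20000/90400) = 2.25.

2.25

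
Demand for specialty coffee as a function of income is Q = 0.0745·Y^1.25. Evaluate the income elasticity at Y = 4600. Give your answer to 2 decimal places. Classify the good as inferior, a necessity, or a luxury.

For Q = A·Y^β the income elasticity is constant and equal to β.
Here β = 1.25, so η = 1.25.
Since η > 1, the good is a luxury.

1.25 (luxury)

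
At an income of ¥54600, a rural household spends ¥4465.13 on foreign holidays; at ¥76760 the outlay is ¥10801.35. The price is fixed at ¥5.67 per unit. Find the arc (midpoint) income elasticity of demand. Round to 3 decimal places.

2.460

With a constant price, Q₁ = 4465.13/5.67 = 787.501 and Q₂ = 10801.35/5.67 = 1905.000 (equivalently, work directly with expenditure since P cancels).
Midpoint %ΔQ = (10801.35 − 4465.13)/7633.24 = 0.83008; midpoint %ΔI = (76760 − 54600)/65680 = 0.33739.
η = 0.83008 / 0.33739 = 2.460.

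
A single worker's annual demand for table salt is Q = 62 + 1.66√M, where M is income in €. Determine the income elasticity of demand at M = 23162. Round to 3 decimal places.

0.401

At M = 23162: Q = 314.637.
dQ/dM = 1.66/(2√M) = 0.00545369 at this income.
η = (dQ/dM)·(M/Q) = 0.00545369 × (23162/314.637) = 0.401.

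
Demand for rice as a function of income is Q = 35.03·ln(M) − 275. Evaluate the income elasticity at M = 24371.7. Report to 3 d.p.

0.444

At M = 24371.7: Q = 78.844.
dQ/dM = 35.03/M = 0.00143732 at this income.
η = (dQ/dM)·(M/Q) = 0.00143732 × (24371.7/78.844) = 0.444.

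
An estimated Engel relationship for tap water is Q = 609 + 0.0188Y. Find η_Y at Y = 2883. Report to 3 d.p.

At Y = 2883: Q = 663.200.
dQ/dY = 0.0188.
η = (dQ/dY)·(Y/Q) = 0.0188 × (2883/663.200) = 0.082.

0.082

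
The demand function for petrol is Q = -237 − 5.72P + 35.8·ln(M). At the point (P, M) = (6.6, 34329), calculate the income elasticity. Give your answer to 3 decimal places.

0.361

At P = 6.6, M = 34329: Q = 99.134.
Holding P constant, ∂Q/∂M = 35.8/M = 0.00104285.
η_M = (∂Q/∂M)·(M/Q) = 0.00104285 × (34329/99.134) = 0.361.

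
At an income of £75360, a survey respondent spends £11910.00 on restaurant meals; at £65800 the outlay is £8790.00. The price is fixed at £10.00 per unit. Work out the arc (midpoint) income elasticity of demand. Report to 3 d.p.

2.226

With a constant price, Q₁ = 11910.00/10.00 = 1191.000 and Q₂ = 8790.00/10.00 = 879.000 (equivalently, work directly with expenditure since P cancels).
Midpoint %ΔQ = (8790.00 − 11910.00)/10350.00 = -0.30145; midpoint %ΔI = (65800 − 75360)/70580 = -0.13545.
η = -0.30145 / -0.13545 = 2.226.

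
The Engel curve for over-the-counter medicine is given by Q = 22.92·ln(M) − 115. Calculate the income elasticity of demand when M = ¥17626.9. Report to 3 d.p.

0.210

At M = 17626.9: Q = 109.093.
dQ/dM = 22.92/M = 0.00130029 at this income.
η = (dQ/dM)·(M/Q) = 0.00130029 × (17626.9/109.093) = 0.210.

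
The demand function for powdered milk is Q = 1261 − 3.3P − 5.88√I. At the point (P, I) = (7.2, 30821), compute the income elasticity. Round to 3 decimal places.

At P = 7.2, I = 30821: Q = 204.952.
Holding P constant, ∂Q/∂I = -5.88/(2√I) = -0.0167465.
η_I = (∂Q/∂I)·(I/Q) = -0.0167465 × (30821/204.952) = -2.518.

-2.518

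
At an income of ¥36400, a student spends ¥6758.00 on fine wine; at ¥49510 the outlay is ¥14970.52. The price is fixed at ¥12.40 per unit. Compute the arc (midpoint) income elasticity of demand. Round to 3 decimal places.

2.477

With a constant price, Q₁ = 6758.00/12.40 = 545.000 and Q₂ = 14970.52/12.40 = 1207.300 (equivalently, work directly with expenditure since P cancels).
Midpoint %ΔQ = (14970.52 − 6758.00)/10864.26 = 0.75592; midpoint %ΔI = (49510 − 36400)/42955 = 0.30520.
η = 0.75592 / 0.30520 = 2.477.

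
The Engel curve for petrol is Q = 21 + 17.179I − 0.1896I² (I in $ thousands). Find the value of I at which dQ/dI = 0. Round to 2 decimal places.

45.30

dQ/dI = 17.179 − 0.3792I.
The good is inferior where dQ/dI < 0. Setting dQ/dI = 0 gives I = 17.179 / 0.3792 = 45.30.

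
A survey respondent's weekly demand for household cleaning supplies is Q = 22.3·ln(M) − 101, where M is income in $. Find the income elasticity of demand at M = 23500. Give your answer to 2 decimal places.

At M = 23500: Q = 123.444.
dQ/dM = 22.3/M = 0.000948936 at this income.
η = (dQ/dM)·(M/Q) = 0.000948936 × (23500/123.444) = 0.18.

0.18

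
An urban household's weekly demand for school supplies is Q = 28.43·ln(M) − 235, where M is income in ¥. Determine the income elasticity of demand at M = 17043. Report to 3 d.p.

0.677

At M = 17043: Q = 42.008.
dQ/dM = 28.43/M = 0.00166813 at this income.
η = (dQ/dM)·(M/Q) = 0.00166813 × (17043/42.008) = 0.677.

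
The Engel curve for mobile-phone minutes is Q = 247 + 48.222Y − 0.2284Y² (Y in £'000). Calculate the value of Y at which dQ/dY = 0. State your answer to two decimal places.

105.56

dQ/dY = 48.222 − 0.4568Y.
The good is inferior where dQ/dY < 0. Setting dQ/dY = 0 gives Y = 48.222 / 0.4568 = 105.56.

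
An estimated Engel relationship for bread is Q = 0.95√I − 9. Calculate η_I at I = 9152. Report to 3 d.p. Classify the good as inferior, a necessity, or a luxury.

0.555 (necessity)

At I = 9152: Q = 81.883.
dQ/dI = 0.95/(2√I) = 0.00496519 at this income.
η = (dQ/dI)·(I/Q) = 0.00496519 × (9152/81.883) = 0.555.
Since 0 < η < 1, the good is a necessity.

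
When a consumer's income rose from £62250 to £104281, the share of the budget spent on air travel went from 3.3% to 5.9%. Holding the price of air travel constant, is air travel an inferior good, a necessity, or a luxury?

The budget share rises as income rises, so η > 1.

luxury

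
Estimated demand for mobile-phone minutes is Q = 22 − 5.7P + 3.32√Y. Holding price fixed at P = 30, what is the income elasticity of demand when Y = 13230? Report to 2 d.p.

At P = 30, Y = 13230: Q = 232.872.
Holding P constant, ∂Q/∂Y = 3.32/(2√Y) = 0.0144321.
η_Y = (∂Q/∂Y)·(Y/Q) = 0.0144321 × (13230/232.872) = 0.82.

0.82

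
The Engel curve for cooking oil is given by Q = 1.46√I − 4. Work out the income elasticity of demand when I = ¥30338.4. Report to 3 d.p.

0.508

At I = 30338.4: Q = 250.302.
dQ/dI = 1.46/(2√I) = 0.00419109 at this income.
η = (dQ/dI)·(I/Q) = 0.00419109 × (30338.4/250.302) = 0.508.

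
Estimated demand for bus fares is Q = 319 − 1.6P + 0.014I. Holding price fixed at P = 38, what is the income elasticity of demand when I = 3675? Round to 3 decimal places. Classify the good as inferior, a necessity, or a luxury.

At P = 38, I = 3675: Q = 309.650.
Holding P constant, ∂Q/∂I = 0.014.
η_I = (∂Q/∂I)·(I/Q) = 0.014 × (3675/309.650) = 0.166.
Since 0 < η < 1, this is a necessity.

0.166 (necessity)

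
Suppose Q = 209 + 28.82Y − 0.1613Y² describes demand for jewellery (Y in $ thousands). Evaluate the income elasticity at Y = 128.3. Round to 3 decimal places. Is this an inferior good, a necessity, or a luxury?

-1.289 (inferior good)

At Y = 128.3: Q = 1251.4644.
dQ/dY = 28.82 − 0.3226Y = -12.56958.
η = (dQ/dY)·(Y/Q) = -12.56958 × (128.3/1251.4644) = -1.289.
η < 0 ⇒ inferior good.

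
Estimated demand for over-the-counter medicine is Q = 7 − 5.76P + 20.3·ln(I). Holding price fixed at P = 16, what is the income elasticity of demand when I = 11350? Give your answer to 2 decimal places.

At P = 16, I = 11350: Q = 104.381.
Holding P constant, ∂Q/∂I = 20.3/I = 0.00178855.
η_I = (∂Q/∂I)·(I/Q) = 0.00178855 × (11350/104.381) = 0.19.

0.19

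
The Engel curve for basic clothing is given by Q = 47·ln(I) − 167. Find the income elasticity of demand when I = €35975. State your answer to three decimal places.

At I = 35975: Q = 326.057.
dQ/dI = 47/I = 0.00130646 at this income.
η = (dQ/dI)·(I/Q) = 0.00130646 × (35975/326.057) = 0.144.

0.144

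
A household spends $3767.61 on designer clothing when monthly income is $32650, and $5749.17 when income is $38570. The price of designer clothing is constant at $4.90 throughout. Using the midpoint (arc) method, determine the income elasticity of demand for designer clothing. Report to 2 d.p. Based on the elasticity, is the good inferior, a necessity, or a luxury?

With a constant price, Q₁ = 3767.61/4.90 = 768.900 and Q₂ = 5749.17/4.90 = 1173.300 (equivalently, work directly with expenditure since P cancels).
Midpoint %ΔQ = (5749.17 − 3767.61)/4758.39 = 0.41643; midpoint %ΔI = (38570 − 32650)/35610 = 0.16625.
η = 0.41643 / 0.16625 = 2.50.
η > 1 ⇒ luxury.

2.50 (luxury)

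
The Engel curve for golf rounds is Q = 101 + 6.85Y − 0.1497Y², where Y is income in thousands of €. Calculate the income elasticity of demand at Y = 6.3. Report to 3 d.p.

At Y = 6.3: Q = 138.2134.
dQ/dY = 6.85 − 0.2994Y = 4.96378.
η = (dQ/dY)·(Y/Q) = 4.96378 × (6.3/138.2134) = 0.226.

0.226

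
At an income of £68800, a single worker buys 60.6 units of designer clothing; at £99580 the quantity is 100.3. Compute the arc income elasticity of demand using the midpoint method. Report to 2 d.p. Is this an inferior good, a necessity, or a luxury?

ΔQ = 100.3 − 60.6 = 39.7; midpoint Q̄ = (60.6 + 100.3)/2 = 80.45.
ΔI = 99580 − 68800 = 30780; midpoint Ī = (68800 + 99580)/2 = 84190.
η = (ΔQ/Q̄) ÷ (ΔI/Ī) = (39.7/80.45) ÷ (30780/84190) = 1.35.
η > 1 ⇒ luxury.

1.35 (luxury)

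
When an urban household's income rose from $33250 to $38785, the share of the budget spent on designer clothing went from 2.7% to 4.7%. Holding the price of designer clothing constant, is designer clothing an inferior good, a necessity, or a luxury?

luxury

The budget share rises as income rises, so η > 1.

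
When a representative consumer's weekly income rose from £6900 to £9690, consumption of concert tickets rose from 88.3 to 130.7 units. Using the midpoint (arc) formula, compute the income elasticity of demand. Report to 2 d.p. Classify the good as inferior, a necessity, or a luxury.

ΔQ = 130.7 − 88.3 = 42.4; midpoint Q̄ = (88.3 + 130.7)/2 = 109.5.
ΔI = 9690 − 6900 = 2790; midpoint Ī = (6900 + 9690)/2 = 8295.
η = (ΔQ/Q̄) ÷ (ΔI/Ī) = (42.4/109.5) ÷ (2790/8295) = 1.15.
η > 1 ⇒ luxury.

1.15 (luxury)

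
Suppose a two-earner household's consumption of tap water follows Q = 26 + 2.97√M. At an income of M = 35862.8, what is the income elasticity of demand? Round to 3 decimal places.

At M = 35862.8: Q = 588.443.
dQ/dM = 2.97/(2√M) = 0.00784159 at this income.
η = (dQ/dM)·(M/Q) = 0.00784159 × (35862.8/588.443) = 0.478.

0.478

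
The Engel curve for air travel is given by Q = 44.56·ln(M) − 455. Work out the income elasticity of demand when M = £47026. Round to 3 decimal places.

At M = 47026: Q = 24.397.
dQ/dM = 44.56/M = 0.000947561 at this income.
η = (dQ/dM)·(M/Q) = 0.000947561 × (47026/24.397) = 1.826.

1.826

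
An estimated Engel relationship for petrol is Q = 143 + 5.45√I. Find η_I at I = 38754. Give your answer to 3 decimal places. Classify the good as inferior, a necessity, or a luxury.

0.441 (necessity)

At I = 38754: Q = 1215.889.
dQ/dI = 5.45/(2√I) = 0.0138423 at this income.
η = (dQ/dI)·(I/Q) = 0.0138423 × (38754/1215.889) = 0.441.
Since 0 < η < 1, the good is a necessity.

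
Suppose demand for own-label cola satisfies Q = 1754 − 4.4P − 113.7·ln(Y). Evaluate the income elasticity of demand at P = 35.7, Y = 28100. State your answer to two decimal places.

-0.26

At P = 35.7, Y = 28100: Q = 432.231.
Holding P constant, ∂Q/∂Y = -113.7/Y = -0.00404626.
η_Y = (∂Q/∂Y)·(Y/Q) = -0.00404626 × (28100/432.231) = -0.26.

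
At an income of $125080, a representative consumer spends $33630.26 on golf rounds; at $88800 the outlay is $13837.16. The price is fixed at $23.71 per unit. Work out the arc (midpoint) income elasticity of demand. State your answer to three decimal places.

With a constant price, Q₁ = 33630.26/23.71 = 1418.400 and Q₂ = 13837.16/23.71 = 583.600 (equivalently, work directly with expenditure since P cancels).
Midpoint %ΔQ = (13837.16 − 33630.26)/23733.71 = -0.83397; midpoint %ΔI = (88800 − 125080)/106940 = -0.33926.
η = -0.83397 / -0.33926 = 2.458.

2.458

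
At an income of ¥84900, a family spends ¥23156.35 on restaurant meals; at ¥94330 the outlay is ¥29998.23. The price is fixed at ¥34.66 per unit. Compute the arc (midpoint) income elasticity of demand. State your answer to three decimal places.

2.446

With a constant price, Q₁ = 23156.35/34.66 = 668.100 and Q₂ = 29998.23/34.66 = 865.500 (equivalently, work directly with expenditure since P cancels).
Midpoint %ΔQ = (29998.23 − 23156.35)/26577.29 = 0.25743; midpoint %ΔI = (94330 − 84900)/89615 = 0.10523.
η = 0.25743 / 0.10523 = 2.446.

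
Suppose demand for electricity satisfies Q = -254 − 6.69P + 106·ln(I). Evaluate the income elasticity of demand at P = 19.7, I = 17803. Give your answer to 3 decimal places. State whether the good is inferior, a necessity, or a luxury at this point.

0.163 (necessity)

At P = 19.7, I = 17803: Q = 651.642.
Holding P constant, ∂Q/∂I = 106/I = 0.00595405.
η_I = (∂Q/∂I)·(I/Q) = 0.00595405 × (17803/651.642) = 0.163.
Since 0 < η < 1, this is a necessity.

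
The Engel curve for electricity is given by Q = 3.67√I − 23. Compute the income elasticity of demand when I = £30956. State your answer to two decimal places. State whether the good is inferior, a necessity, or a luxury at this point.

At I = 30956: Q = 622.711.
dQ/dI = 3.67/(2√I) = 0.0104295 at this income.
η = (dQ/dI)·(I/Q) = 0.0104295 × (30956/622.711) = 0.52.
Since 0 < η < 1, the good is a necessity.

0.52 (necessity)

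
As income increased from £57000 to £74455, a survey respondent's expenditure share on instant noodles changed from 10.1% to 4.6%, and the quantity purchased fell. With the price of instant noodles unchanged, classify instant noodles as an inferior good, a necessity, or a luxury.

Quantity demanded falls as income rises, so η < 0.

inferior good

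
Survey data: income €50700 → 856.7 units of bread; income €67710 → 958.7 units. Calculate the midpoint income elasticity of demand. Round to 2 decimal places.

ΔQ = 958.7 − 856.7 = 102; midpoint Q̄ = (856.7 + 958.7)/2 = 907.7.
ΔI = 67710 − 50700 = 17010; midpoint Ī = (50700 + 67710)/2 = 59205.
η = (ΔQ/Q̄) ÷ (ΔI/Ī) = (102/907.7) ÷ (17010/59205) = 0.39.

0.39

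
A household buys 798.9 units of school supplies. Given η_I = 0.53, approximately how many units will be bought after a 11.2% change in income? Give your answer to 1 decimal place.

846.3

%ΔQ ≈ η × %ΔI = 0.53 × 11.2% = 5.936%.
New Q ≈ 798.9 × (1 + 0.05936) = 846.3.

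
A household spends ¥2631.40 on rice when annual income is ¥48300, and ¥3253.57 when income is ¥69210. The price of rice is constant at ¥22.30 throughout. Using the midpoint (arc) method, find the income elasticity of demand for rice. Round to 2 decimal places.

0.59

With a constant price, Q₁ = 2631.40/22.30 = 118.000 and Q₂ = 3253.57/22.30 = 145.900 (equivalently, work directly with expenditure since P cancels).
Midpoint %ΔQ = (3253.57 − 2631.40)/2942.49 = 0.21144; midpoint %ΔI = (69210 − 48300)/58755 = 0.35588.
η = 0.21144 / 0.35588 = 0.59.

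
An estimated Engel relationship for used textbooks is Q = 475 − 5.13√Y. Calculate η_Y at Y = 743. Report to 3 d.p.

At Y = 743: Q = 335.166.
dQ/dY = -5.13/(2√Y) = -0.0941007 at this income.
η = (dQ/dY)·(Y/Q) = -0.0941007 × (743/335.166) = -0.209.

-0.209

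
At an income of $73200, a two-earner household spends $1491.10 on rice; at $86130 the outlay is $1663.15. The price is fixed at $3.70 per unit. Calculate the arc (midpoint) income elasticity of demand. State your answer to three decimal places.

With a constant price, Q₁ = 1491.10/3.70 = 403.000 and Q₂ = 1663.15/3.70 = 449.500 (equivalently, work directly with expenditure since P cancels).
Midpoint %ΔQ = (1663.15 − 1491.10)/1577.13 = 0.10909; midpoint %ΔI = (86130 − 73200)/79665 = 0.16230.
η = 0.10909 / 0.16230 = 0.672.

0.672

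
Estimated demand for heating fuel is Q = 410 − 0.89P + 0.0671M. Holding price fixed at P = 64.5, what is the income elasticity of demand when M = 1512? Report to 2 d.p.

At P = 64.5, M = 1512: Q = 454.050.
Holding P constant, ∂Q/∂M = 0.0671.
η_M = (∂Q/∂M)·(M/Q) = 0.0671 × (1512/454.050) = 0.22.

0.22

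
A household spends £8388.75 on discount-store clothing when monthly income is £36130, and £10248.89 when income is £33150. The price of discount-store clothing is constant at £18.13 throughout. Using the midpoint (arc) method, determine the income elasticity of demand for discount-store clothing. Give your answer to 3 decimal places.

-2.320

With a constant price, Q₁ = 8388.75/18.13 = 462.700 and Q₂ = 10248.89/18.13 = 565.300 (equivalently, work directly with expenditure since P cancels).
Midpoint %ΔQ = (10248.89 − 8388.75)/9318.82 = 0.19961; midpoint %ΔI = (33150 − 36130)/34640 = -0.08603.
η = 0.19961 / -0.08603 = -2.320.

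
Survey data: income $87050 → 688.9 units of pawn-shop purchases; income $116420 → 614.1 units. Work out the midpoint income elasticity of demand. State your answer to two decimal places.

-0.40

ΔQ = 614.1 − 688.9 = -74.8; midpoint Q̄ = (688.9 + 614.1)/2 = 651.5.
ΔI = 116420 − 87050 = 29370; midpoint Ī = (87050 + 116420)/2 = 101735.
η = (ΔQ/Q̄) ÷ (ΔI/Ī) = (-74.8/651.5) ÷ (29370/101735) = -0.40.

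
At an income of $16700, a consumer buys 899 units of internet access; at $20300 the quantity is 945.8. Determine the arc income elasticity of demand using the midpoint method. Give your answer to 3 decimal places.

0.261

ΔQ = 945.8 − 899 = 46.8; midpoint Q̄ = (899 + 945.8)/2 = 922.4.
ΔI = 20300 − 16700 = 3600; midpoint Ī = (16700 + 20300)/2 = 18500.
η = (ΔQ/Q̄) ÷ (ΔI/Ī) = (46.8/922.4) ÷ (3600/18500) = 0.261.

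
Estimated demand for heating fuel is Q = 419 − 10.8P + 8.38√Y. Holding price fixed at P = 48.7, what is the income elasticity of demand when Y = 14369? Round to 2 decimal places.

0.56

At P = 48.7, Y = 14369: Q = 897.557.
Holding P constant, ∂Q/∂Y = 8.38/(2√Y) = 0.0349543.
η_Y = (∂Q/∂Y)·(Y/Q) = 0.0349543 × (14369/897.557) = 0.56.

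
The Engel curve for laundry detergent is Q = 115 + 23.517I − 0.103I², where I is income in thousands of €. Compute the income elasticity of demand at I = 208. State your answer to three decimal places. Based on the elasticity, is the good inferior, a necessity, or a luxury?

-7.306 (inferior good)

At I = 208: Q = 550.3440.
dQ/dI = 23.517 − 0.206I = -19.33100.
η = (dQ/dI)·(I/Q) = -19.33100 × (208/550.3440) = -7.306.
η < 0 ⇒ inferior good.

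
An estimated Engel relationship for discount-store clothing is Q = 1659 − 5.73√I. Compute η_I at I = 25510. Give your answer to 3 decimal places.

-0.615

At I = 25510: Q = 743.813.
dQ/dI = -5.73/(2√I) = -0.0179378 at this income.
η = (dQ/dI)·(I/Q) = -0.0179378 × (25510/743.813) = -0.615.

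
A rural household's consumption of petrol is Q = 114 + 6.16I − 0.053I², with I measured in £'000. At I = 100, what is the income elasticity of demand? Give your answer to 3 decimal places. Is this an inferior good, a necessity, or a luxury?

At I = 100: Q = 200.0000.
dQ/dI = 6.16 − 0.106I = -4.44000.
η = (dQ/dI)·(I/Q) = -4.44000 × (100/200.0000) = -2.220.
η < 0 ⇒ inferior good.

-2.220 (inferior good)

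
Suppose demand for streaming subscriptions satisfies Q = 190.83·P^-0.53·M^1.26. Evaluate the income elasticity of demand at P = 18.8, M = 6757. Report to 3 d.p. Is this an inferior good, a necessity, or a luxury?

1.260 (luxury)

For a multiplicative demand Q = A·P^α·M^β, the income elasticity is β everywhere.
Here β = 1.26, so η = 1.260.
Since η > 1, this is a luxury.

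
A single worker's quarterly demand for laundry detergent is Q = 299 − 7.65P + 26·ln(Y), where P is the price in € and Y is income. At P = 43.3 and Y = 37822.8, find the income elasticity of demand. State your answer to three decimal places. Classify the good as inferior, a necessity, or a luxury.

0.108 (necessity)

At P = 43.3, Y = 37822.8: Q = 241.812.
Holding P constant, ∂Q/∂Y = 26/Y = 0.000687416.
η_Y = (∂Q/∂Y)·(Y/Q) = 0.000687416 × (37822.8/241.812) = 0.108.
Since 0 < η < 1, this is a necessity.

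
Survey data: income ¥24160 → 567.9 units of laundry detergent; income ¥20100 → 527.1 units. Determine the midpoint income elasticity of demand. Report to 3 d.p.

0.406

ΔQ = 527.1 − 567.9 = -40.8; midpoint Q̄ = (567.9 + 527.1)/2 = 547.5.
ΔI = 20100 − 24160 = -4060; midpoint Ī = (24160 + 20100)/2 = 22130.
η = (ΔQ/Q̄) ÷ (ΔI/Ī) = (-40.8/547.5) ÷ (-4060/22130) = 0.406.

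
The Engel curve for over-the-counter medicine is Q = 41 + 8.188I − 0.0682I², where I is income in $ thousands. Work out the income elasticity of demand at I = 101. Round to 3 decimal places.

-3.276

At I = 101: Q = 172.2798.
dQ/dI = 8.188 − 0.1364I = -5.58840.
η = (dQ/dI)·(I/Q) = -5.58840 × (101/172.2798) = -3.276.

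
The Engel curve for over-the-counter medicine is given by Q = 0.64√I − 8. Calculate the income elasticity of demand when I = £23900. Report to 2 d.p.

0.54

At I = 23900: Q = 90.942.
dQ/dI = 0.64/(2√I) = 0.00206991 at this income.
η = (dQ/dI)·(I/Q) = 0.00206991 × (23900/90.942) = 0.54.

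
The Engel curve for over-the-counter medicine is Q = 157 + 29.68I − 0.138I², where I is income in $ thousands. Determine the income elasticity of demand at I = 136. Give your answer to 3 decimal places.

-0.651

At I = 136: Q = 1641.0320.
dQ/dI = 29.68 − 0.276I = -7.85600.
η = (dQ/dI)·(I/Q) = -7.85600 × (136/1641.0320) = -0.651.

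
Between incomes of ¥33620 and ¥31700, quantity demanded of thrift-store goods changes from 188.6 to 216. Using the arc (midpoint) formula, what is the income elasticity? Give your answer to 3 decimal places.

ΔQ = 216 − 188.6 = 27.4; midpoint Q̄ = (188.6 + 216)/2 = 202.3.
ΔI = 31700 − 33620 = -1920; midpoint Ī = (33620 + 31700)/2 = 32660.
η = (ΔQ/Q̄) ÷ (ΔI/Ī) = (27.4/202.3) ÷ (-1920/32660) = -2.304.

-2.304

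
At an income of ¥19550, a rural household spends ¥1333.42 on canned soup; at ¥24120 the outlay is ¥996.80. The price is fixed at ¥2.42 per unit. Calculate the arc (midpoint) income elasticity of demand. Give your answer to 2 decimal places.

-1.38

With a constant price, Q₁ = 1333.42/2.42 = 551.000 and Q₂ = 996.80/2.42 = 411.901 (equivalently, work directly with expenditure since P cancels).
Midpoint %ΔQ = (996.80 − 1333.42)/1165.11 = -0.28892; midpoint %ΔI = (24120 − 19550)/21835 = 0.20930.
η = -0.28892 / 0.20930 = -1.38.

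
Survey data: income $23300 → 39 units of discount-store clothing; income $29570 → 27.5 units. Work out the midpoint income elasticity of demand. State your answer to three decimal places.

-1.458

ΔQ = 27.5 − 39 = -11.5; midpoint Q̄ = (39 + 27.5)/2 = 33.25.
ΔI = 29570 − 23300 = 6270; midpoint Ī = (23300 + 29570)/2 = 26435.
η = (ΔQ/Q̄) ÷ (ΔI/Ī) = (-11.5/33.25) ÷ (6270/26435) = -1.458.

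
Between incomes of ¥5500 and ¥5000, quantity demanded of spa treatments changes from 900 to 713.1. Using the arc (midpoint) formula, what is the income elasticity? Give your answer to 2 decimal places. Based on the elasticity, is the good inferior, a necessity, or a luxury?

ΔQ = 713.1 − 900 = -186.9; midpoint Q̄ = (900 + 713.1)/2 = 806.55.
ΔI = 5000 − 5500 = -500; midpoint Ī = (5500 + 5000)/2 = 5250.
η = (ΔQ/Q̄) ÷ (ΔI/Ī) = (-186.9/806.55) ÷ (-500/5250) = 2.43.
η > 1 ⇒ luxury.

2.43 (luxury)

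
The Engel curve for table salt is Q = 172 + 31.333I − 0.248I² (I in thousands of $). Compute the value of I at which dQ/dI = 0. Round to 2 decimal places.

63.17

dQ/dI = 31.333 − 0.496I.
The good is inferior where dQ/dI < 0. Setting dQ/dI = 0 gives I = 31.333 / 0.496 = 63.17.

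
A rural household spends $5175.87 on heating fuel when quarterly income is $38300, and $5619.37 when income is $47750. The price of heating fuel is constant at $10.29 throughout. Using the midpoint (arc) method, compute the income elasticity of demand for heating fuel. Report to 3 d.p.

With a constant price, Q₁ = 5175.87/10.29 = 503.000 and Q₂ = 5619.37/10.29 = 546.100 (equivalently, work directly with expenditure since P cancels).
Midpoint %ΔQ = (5619.37 − 5175.87)/5397.62 = 0.08217; midpoint %ΔI = (47750 − 38300)/43025 = 0.21964.
η = 0.08217 / 0.21964 = 0.374.

0.374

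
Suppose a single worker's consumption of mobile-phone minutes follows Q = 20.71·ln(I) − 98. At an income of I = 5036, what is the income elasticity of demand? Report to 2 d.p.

0.26

At I = 5036: Q = 78.540.
dQ/dI = 20.71/I = 0.00411239 at this income.
η = (dQ/dI)·(I/Q) = 0.00411239 × (5036/78.540) = 0.26.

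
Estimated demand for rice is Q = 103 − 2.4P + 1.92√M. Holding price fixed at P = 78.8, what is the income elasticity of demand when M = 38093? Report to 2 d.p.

At P = 78.8, M = 38093: Q = 288.615.
Holding P constant, ∂Q/∂M = 1.92/(2√M) = 0.00491868.
η_M = (∂Q/∂M)·(M/Q) = 0.00491868 × (38093/288.615) = 0.65.

0.65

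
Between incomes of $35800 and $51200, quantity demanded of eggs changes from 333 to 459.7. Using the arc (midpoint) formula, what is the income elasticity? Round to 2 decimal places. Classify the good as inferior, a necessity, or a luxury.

ΔQ = 459.7 − 333 = 126.7; midpoint Q̄ = (333 + 459.7)/2 = 396.35.
ΔI = 51200 − 35800 = 15400; midpoint Ī = (35800 + 51200)/2 = 43500.
η = (ΔQ/Q̄) ÷ (ΔI/Ī) = (126.7/396.35) ÷ (15400/43500) = 0.90.
0 < η < 1 ⇒ necessity.

0.90 (necessity)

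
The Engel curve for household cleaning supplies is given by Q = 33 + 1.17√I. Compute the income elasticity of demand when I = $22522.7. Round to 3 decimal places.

0.421

At I = 22522.7: Q = 208.589.
dQ/dI = 1.17/(2√I) = 0.00389803 at this income.
η = (dQ/dI)·(I/Q) = 0.00389803 × (22522.7/208.589) = 0.421.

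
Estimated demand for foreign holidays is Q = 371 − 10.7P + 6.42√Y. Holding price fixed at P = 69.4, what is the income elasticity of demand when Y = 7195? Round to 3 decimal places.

At P = 69.4, Y = 7195: Q = 172.986.
Holding P constant, ∂Q/∂Y = 6.42/(2√Y) = 0.0378434.
η_Y = (∂Q/∂Y)·(Y/Q) = 0.0378434 × (7195/172.986) = 1.574.

1.574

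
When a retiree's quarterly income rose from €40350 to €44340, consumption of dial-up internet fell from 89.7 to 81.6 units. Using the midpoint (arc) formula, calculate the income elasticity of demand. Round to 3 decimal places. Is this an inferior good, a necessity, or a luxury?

-1.004 (inferior good)

ΔQ = 81.6 − 89.7 = -8.1; midpoint Q̄ = (89.7 + 81.6)/2 = 85.65.
ΔI = 44340 − 40350 = 3990; midpoint Ī = (40350 + 44340)/2 = 42345.
η = (ΔQ/Q̄) ÷ (ΔI/Ī) = (-8.1/85.65) ÷ (3990/42345) = -1.004.
η < 0 ⇒ inferior good.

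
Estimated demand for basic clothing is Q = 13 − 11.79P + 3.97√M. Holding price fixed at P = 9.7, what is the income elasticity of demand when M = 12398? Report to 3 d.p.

0.649

At P = 9.7, M = 12398: Q = 340.682.
Holding P constant, ∂Q/∂M = 3.97/(2√M) = 0.0178273.
η_M = (∂Q/∂M)·(M/Q) = 0.0178273 × (12398/340.682) = 0.649.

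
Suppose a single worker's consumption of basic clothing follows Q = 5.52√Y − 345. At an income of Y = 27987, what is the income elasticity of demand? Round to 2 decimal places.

At Y = 27987: Q = 578.458.
dQ/dY = 5.52/(2√Y) = 0.016498 at this income.
η = (dQ/dY)·(Y/Q) = 0.016498 × (27987/578.458) = 0.80.

0.80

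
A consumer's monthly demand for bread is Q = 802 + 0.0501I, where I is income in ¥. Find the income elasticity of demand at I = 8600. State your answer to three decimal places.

0.349

At I = 8600: Q = 1232.860.
dQ/dI = 0.0501.
η = (dQ/dI)·(I/Q) = 0.0501 × (8600/1232.860) = 0.349.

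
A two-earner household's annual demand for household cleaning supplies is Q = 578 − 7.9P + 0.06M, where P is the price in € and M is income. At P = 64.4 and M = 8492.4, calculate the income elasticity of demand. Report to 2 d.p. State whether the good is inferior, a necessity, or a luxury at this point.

At P = 64.4, M = 8492.4: Q = 578.784.
Holding P constant, ∂Q/∂M = 0.06.
η_M = (∂Q/∂M)·(M/Q) = 0.06 × (8492.4/578.784) = 0.88.
Since 0 < η < 1, this is a necessity.

0.88 (necessity)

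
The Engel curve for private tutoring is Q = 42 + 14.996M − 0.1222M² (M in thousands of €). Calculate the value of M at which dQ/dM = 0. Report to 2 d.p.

61.36

dQ/dM = 14.996 − 0.2444M.
The good is inferior where dQ/dM < 0. Setting dQ/dM = 0 gives M = 14.996 / 0.2444 = 61.36.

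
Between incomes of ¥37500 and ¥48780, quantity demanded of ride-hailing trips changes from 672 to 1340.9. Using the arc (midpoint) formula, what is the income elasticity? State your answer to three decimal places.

ΔQ = 1340.9 − 672 = 668.9; midpoint Q̄ = (672 + 1340.9)/2 = 1006.45.
ΔI = 48780 − 37500 = 11280; midpoint Ī = (37500 + 48780)/2 = 43140.
η = (ΔQ/Q̄) ÷ (ΔI/Ī) = (668.9/1006.45) ÷ (11280/43140) = 2.542.

2.542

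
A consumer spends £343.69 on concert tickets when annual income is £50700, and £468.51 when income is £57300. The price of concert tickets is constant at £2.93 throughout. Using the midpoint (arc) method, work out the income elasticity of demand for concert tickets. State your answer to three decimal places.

With a constant price, Q₁ = 343.69/2.93 = 117.300 and Q₂ = 468.51/2.93 = 159.901 (equivalently, work directly with expenditure since P cancels).
Midpoint %ΔQ = (468.51 − 343.69)/406.10 = 0.30736; midpoint %ΔI = (57300 − 50700)/54000 = 0.12222.
η = 0.30736 / 0.12222 = 2.515.

2.515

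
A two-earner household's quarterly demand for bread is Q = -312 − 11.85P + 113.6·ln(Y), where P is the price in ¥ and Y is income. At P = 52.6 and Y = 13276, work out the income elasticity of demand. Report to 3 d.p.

0.793

At P = 52.6, Y = 13276: Q = 143.176.
Holding P constant, ∂Q/∂Y = 113.6/Y = 0.00855679.
η_Y = (∂Q/∂Y)·(Y/Q) = 0.00855679 × (13276/143.176) = 0.793.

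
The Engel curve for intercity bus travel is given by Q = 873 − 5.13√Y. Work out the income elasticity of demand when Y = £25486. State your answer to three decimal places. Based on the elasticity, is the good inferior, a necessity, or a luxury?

At Y = 25486: Q = 54.030.
dQ/dY = -5.13/(2√Y) = -0.0160671 at this income.
η = (dQ/dY)·(Y/Q) = -0.0160671 × (25486/54.030) = -7.579.
Since η < 0, the good is an inferior good.

-7.579 (inferior good)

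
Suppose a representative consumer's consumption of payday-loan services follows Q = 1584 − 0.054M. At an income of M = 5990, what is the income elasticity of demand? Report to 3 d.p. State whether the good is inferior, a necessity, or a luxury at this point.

At M = 5990: Q = 1260.540.
dQ/dM = −0.054.
η = (dQ/dM)·(M/Q) = -0.054 × (5990/1260.540) = -0.257.
Since η < 0, the good is an inferior good.

-0.257 (inferior good)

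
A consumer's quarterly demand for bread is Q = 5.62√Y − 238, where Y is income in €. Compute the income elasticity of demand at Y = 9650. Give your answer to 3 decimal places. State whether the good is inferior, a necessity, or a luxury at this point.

0.879 (necessity)

At Y = 9650: Q = 314.077.
dQ/dY = 5.62/(2√Y) = 0.028605 at this income.
η = (dQ/dY)·(Y/Q) = 0.028605 × (9650/314.077) = 0.879.
Since 0 < η < 1, the good is a necessity.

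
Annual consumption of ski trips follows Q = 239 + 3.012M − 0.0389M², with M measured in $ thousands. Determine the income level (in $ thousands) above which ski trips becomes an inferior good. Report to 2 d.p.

dQ/dM = 3.012 − 0.0778M.
The good is inferior where dQ/dM < 0. Setting dQ/dM = 0 gives M = 3.012 / 0.0778 = 38.71.

38.71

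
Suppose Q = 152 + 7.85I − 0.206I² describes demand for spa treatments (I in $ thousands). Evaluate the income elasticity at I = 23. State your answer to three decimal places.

At I = 23: Q = 223.5760.
dQ/dI = 7.85 − 0.412I = -1.62600.
η = (dQ/dI)·(I/Q) = -1.62600 × (23/223.5760) = -0.167.

-0.167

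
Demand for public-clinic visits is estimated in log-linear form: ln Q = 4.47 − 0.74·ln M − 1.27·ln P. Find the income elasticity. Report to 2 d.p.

In a log-linear demand, the coefficient on ln M is the income elasticity.
So η = -0.74.

-0.74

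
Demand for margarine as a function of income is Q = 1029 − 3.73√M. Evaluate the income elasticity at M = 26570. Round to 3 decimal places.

-0.722

At M = 26570: Q = 420.999.
dQ/dM = -3.73/(2√M) = -0.0114415 at this income.
η = (dQ/dM)·(M/Q) = -0.0114415 × (26570/420.999) = -0.722.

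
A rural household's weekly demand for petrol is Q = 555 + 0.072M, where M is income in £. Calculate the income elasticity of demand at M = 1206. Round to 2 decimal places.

At M = 1206: Q = 641.832.
dQ/dM = 0.072.
η = (dQ/dM)·(M/Q) = 0.072 × (1206/641.832) = 0.14.

0.14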